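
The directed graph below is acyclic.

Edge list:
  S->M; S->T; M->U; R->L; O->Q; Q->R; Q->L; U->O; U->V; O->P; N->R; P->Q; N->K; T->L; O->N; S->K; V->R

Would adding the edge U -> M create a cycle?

Yes

Adding U→M creates a cycle iff M can already reach U.
Path from M: M → U.
So M → … → U → M is a cycle.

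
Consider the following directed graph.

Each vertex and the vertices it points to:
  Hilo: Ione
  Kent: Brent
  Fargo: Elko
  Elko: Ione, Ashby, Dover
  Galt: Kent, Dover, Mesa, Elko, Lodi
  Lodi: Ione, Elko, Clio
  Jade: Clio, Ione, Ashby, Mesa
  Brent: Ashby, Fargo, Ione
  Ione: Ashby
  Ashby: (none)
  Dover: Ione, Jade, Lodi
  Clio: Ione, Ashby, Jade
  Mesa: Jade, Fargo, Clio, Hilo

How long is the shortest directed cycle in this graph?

For each vertex v, BFS finds the shortest path from v back to v.
The shortest such closed walk is Mesa → Jade → Mesa, length 2.

2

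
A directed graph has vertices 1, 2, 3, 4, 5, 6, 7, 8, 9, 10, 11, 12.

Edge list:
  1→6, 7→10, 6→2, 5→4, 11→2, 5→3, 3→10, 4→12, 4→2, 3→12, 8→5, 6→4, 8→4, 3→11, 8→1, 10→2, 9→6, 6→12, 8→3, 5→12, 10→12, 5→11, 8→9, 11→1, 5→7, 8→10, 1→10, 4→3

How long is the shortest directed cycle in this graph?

5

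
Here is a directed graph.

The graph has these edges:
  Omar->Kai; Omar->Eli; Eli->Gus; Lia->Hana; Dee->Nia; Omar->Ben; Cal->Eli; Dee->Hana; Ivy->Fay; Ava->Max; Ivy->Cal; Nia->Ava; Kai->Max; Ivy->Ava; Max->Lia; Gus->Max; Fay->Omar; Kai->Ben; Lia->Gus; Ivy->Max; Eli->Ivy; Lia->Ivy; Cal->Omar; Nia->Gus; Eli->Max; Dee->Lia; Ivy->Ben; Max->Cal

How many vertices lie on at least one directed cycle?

10

A vertex is on a directed cycle iff it belongs to a strongly connected component of size ≥ 2 (or has a self-loop).
The vertices on cycles are {Ava, Cal, Eli, Fay, Gus, Ivy, Kai, Lia, Max, Omar} — 10 in total.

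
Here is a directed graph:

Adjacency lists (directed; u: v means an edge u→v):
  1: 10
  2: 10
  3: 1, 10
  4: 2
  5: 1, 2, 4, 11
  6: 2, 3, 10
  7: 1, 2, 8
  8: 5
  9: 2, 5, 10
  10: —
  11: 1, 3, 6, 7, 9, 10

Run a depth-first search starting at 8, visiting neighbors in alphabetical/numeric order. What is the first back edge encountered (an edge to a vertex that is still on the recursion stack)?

7→8

DFS from 8 (visiting neighbors in alphabetical/numeric order); mark gray on enter, black on exit:
8 gray
  5 gray
    1 gray
      10 gray
      10 black
    1 black
    2 gray
      2→10: 10 black — skip
    2 black
    4 gray
      4→2: 2 black — skip
    4 black
    11 gray
      11→1: 1 black — skip
      3 gray
        3→1: 1 black — skip
        3→10: 10 black — skip
      3 black
      6 gray
        6→2: 2 black — skip
        6→3: 3 black — skip
        6→10: 10 black — skip
      6 black
      7 gray
        7→1: 1 black — skip
        7→2: 2 black — skip
        7→8: 8 is gray → back edge
First back edge: 7 → 8.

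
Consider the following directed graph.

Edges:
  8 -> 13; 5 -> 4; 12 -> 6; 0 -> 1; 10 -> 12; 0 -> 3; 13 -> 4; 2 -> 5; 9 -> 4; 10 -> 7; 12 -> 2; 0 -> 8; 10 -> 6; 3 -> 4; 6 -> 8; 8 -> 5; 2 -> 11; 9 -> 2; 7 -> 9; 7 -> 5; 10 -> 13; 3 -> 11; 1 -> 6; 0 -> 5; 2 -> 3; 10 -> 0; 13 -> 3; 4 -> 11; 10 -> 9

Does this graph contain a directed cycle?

DFS with white/gray/black marking, starting from 6:
6 gray
  8 gray
    13 gray
      3 gray
        11 gray
        11 black
        4 gray
          4→11: 11 black — skip
        4 black
      3 black
      13→4: 4 black — skip
    13 black
    5 gray
      5→4: 4 black — skip
    5 black
  8 black
6 black
12 gray
  12→6: 6 black — skip
  2 gray
    2→5: 5 black — skip
    2→3: 3 black — skip
    2→11: 11 black — skip
  2 black
12 black
0 gray
  1 gray
    1→6: 6 black — skip
  1 black
  0→3: 3 black — skip
  0→5: 5 black — skip
  0→8: 8 black — skip
0 black
10 gray
  10→0: 0 black — skip
  10→13: 13 black — skip
  10→12: 12 black — skip
  7 gray
    7→5: 5 black — skip
    9 gray
      9→4: 4 black — skip
      9→2: 2 black — skip
    9 black
  7 black
  10→9: 9 black — skip
  10→6: 6 black — skip
10 black
Every edge goes to a white or black vertex — no back edge, so the graph is acyclic.

No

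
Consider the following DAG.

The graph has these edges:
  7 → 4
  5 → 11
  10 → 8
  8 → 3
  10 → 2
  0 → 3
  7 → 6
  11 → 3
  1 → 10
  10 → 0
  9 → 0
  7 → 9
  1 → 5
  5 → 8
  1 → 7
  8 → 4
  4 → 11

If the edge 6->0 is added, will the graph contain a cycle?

Adding 6→0 creates a cycle iff 0 can already reach 6.
Explore from 0: no path reaches 6. The graph stays acyclic.

No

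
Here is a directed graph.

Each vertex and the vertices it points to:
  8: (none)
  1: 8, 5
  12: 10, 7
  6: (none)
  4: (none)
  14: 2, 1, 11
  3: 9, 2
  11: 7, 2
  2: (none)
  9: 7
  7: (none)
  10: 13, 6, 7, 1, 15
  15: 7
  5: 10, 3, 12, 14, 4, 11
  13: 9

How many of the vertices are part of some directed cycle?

5

A vertex is on a directed cycle iff it belongs to a strongly connected component of size ≥ 2 (or has a self-loop).
The vertices on cycles are {1, 5, 10, 12, 14} — 5 in total.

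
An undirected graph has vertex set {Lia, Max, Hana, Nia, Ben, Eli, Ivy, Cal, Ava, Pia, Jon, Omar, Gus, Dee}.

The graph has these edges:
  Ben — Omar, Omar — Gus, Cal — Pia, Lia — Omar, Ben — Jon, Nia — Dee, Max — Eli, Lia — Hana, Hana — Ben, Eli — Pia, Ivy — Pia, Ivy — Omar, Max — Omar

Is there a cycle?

DFS, tracking each vertex's parent; an edge to a visited non-parent vertex closes a cycle.
Start from Omar:
visit Omar (parent –)
  visit Lia (parent Omar)
    visit Hana (parent Lia)
      Hana–Lia: parent, skip
      visit Ben (parent Hana)
        Ben–Omar: Omar visited and ≠ parent → cycle
Cycle: Omar – Lia – Hana – Ben – Omar.

Yes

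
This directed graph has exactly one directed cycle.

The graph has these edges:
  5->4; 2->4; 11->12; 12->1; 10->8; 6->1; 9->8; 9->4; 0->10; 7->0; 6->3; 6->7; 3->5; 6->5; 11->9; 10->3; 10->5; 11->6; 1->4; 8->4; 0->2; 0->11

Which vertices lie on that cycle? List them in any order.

DFS with gray/black marking from 0:
0 gray
  2 gray
    4 gray
    4 black
  2 black
  10 gray
    5 gray
      5→4: 4 black — skip
    5 black
    3 gray
      3→5: 5 black — skip
    3 black
    8 gray
      8→4: 4 black — skip
    8 black
  10 black
  11 gray
    6 gray
      7 gray
        7→0: 0 is gray → back edge
Back edge closes the cycle 0 → 11 → 6 → 7 → 0; its vertices are {0, 6, 7, 11}.

0, 6, 7, 11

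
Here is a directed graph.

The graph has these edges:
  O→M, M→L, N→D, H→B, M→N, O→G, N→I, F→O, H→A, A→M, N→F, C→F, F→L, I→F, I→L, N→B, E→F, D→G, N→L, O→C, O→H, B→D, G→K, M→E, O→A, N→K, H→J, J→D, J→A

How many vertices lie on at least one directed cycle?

10

A vertex is on a directed cycle iff it belongs to a strongly connected component of size ≥ 2 (or has a self-loop).
The vertices on cycles are {A, C, E, F, H, I, J, M, N, O} — 10 in total.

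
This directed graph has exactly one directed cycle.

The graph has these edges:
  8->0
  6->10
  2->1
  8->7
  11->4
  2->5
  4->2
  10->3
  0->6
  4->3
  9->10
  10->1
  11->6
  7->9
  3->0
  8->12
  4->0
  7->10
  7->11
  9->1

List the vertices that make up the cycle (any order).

0, 3, 6, 10

DFS with gray/black marking from 10:
10 gray
  3 gray
    0 gray
      6 gray
        6→10: 10 is gray → back edge
Back edge closes the cycle 10 → 3 → 0 → 6 → 10; its vertices are {0, 3, 6, 10}.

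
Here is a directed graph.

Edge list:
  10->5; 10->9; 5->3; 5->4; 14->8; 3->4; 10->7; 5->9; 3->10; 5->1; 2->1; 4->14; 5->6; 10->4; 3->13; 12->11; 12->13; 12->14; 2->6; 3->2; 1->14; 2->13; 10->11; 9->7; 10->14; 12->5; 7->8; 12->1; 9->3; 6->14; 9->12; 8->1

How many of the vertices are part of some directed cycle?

8

A vertex is on a directed cycle iff it belongs to a strongly connected component of size ≥ 2 (or has a self-loop).
The vertices on cycles are {1, 3, 5, 8, 9, 10, 12, 14} — 8 in total.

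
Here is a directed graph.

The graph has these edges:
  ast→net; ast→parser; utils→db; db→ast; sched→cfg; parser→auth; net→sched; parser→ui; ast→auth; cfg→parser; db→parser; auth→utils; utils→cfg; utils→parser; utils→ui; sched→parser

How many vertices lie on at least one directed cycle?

8

A vertex is on a directed cycle iff it belongs to a strongly connected component of size ≥ 2 (or has a self-loop).
The vertices on cycles are {db, ast, cfg, net, auth, sched, utils, parser} — 8 in total.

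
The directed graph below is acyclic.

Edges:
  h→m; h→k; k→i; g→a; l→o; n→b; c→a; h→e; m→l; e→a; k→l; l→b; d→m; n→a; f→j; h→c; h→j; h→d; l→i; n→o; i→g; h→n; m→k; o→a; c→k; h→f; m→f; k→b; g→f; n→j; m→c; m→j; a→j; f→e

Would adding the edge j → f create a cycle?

Yes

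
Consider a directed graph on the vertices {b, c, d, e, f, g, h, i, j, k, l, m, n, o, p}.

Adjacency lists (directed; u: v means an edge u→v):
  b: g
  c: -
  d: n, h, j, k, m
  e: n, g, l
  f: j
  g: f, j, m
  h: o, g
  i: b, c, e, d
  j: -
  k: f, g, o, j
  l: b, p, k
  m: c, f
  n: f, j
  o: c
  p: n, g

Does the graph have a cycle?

No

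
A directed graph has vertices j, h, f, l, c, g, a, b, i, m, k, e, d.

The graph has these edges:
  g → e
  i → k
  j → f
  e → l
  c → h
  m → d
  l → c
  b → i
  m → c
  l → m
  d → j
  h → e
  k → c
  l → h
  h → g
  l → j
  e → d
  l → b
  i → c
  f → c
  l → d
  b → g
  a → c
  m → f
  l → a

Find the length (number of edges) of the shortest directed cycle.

3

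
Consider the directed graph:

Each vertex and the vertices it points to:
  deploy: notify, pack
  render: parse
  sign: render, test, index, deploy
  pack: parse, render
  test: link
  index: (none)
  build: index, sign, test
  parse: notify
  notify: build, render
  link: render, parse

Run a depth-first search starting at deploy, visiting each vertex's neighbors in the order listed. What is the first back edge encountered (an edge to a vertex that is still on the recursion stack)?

parse→notify

DFS from deploy (visiting each vertex's neighbors in the order listed); mark gray on enter, black on exit:
deploy gray
  notify gray
    build gray
      index gray
      index black
      sign gray
        render gray
          parse gray
            parse→notify: notify is gray → back edge
First back edge: parse → notify.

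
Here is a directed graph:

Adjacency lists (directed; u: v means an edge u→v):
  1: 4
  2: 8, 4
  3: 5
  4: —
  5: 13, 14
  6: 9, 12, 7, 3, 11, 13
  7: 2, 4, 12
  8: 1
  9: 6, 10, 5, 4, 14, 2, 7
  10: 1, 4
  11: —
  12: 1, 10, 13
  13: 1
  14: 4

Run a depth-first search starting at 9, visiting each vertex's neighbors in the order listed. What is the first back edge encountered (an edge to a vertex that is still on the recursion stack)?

DFS from 9 (visiting each vertex's neighbors in the order listed); mark gray on enter, black on exit:
9 gray
  6 gray
    6→9: 9 is gray → back edge
First back edge: 6 → 9.

6→9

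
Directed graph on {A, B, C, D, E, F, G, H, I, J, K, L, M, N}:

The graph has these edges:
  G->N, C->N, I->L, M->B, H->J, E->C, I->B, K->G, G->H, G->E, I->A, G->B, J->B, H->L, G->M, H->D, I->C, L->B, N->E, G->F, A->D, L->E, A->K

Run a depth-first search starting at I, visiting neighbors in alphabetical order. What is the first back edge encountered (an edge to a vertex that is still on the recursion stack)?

N->E

DFS from I (visiting neighbors in alphabetical order); mark gray on enter, black on exit:
I gray
  A gray
    D gray
    D black
    K gray
      G gray
        B gray
        B black
        E gray
          C gray
            N gray
              N→E: E is gray → back edge
First back edge: N → E.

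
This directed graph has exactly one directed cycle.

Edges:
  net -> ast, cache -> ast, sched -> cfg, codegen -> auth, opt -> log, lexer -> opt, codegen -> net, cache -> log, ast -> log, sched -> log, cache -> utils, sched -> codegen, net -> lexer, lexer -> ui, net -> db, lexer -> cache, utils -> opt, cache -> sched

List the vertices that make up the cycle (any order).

net, cache, lexer, sched, codegen

DFS with gray/black marking from sched:
sched gray
  cfg gray
  cfg black
  codegen gray
    auth gray
    auth black
    net gray
      db gray
      db black
      ast gray
        log gray
        log black
      ast black
      lexer gray
        ui gray
        ui black
        opt gray
          opt→log: log black — skip
        opt black
        cache gray
          utils gray
            utils→opt: opt black — skip
          utils black
          cache→sched: sched is gray → back edge
Back edge closes the cycle sched → codegen → net → lexer → cache → sched; its vertices are {net, cache, lexer, sched, codegen}.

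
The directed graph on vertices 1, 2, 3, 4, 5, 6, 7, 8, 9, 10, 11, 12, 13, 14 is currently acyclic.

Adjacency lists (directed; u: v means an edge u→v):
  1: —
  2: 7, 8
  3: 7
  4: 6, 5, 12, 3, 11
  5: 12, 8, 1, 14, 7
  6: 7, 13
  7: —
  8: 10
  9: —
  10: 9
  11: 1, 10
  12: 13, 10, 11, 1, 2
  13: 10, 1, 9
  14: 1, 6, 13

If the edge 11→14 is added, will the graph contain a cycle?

Adding 11→14 creates a cycle iff 14 can already reach 11.
Explore from 14: no path reaches 11. The graph stays acyclic.

No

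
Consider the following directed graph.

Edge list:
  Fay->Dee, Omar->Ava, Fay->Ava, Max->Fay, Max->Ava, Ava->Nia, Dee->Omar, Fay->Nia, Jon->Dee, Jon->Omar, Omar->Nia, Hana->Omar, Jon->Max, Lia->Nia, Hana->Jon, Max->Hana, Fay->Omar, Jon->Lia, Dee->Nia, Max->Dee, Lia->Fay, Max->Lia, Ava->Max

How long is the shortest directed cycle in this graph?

2

For each vertex v, BFS finds the shortest path from v back to v.
The shortest such closed walk is Max → Ava → Max, length 2.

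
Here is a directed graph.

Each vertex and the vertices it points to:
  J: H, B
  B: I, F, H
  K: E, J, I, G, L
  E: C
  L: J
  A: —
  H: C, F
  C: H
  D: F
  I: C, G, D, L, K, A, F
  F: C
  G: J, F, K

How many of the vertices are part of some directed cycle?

9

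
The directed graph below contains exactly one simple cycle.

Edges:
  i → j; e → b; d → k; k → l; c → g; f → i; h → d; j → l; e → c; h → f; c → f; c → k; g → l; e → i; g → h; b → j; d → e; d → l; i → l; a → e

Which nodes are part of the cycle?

DFS with gray/black marking from e:
e gray
  c gray
    f gray
      i gray
        j gray
          l gray
          l black
        j black
        i→l: l black — skip
      i black
    f black
    g gray
      h gray
        h→f: f black — skip
        d gray
          k gray
            k→l: l black — skip
          k black
          d→e: e is gray → back edge
Back edge closes the cycle e → c → g → h → d → e; its vertices are {c, d, e, g, h}.

c, d, e, g, h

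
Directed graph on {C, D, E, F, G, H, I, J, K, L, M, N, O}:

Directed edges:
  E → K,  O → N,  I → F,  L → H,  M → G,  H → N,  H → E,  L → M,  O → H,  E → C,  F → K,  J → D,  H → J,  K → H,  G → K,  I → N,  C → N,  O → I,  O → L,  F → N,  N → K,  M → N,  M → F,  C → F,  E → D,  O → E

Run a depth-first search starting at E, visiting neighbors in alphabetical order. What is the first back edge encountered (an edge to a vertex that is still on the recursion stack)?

DFS from E (visiting neighbors in alphabetical order); mark gray on enter, black on exit:
E gray
  C gray
    F gray
      K gray
        H gray
          H→E: E is gray → back edge
First back edge: H → E.

H→E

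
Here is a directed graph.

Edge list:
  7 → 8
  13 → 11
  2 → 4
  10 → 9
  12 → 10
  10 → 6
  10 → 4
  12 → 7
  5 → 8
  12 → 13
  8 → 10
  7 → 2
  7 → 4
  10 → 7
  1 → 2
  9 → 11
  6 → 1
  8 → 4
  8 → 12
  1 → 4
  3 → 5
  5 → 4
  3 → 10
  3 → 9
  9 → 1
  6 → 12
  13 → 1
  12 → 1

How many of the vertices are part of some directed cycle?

A vertex is on a directed cycle iff it belongs to a strongly connected component of size ≥ 2 (or has a self-loop).
The vertices on cycles are {6, 7, 8, 10, 12} — 5 in total.

5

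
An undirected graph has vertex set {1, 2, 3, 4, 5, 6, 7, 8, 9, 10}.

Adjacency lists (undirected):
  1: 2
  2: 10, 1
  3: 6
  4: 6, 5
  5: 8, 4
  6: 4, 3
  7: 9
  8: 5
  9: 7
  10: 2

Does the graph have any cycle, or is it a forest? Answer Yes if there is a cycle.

DFS, tracking each vertex's parent; an edge to a visited non-parent vertex closes a cycle.
Start from 8:
visit 8 (parent –)
  visit 5 (parent 8)
    5–8: parent, skip
    visit 4 (parent 5)
      visit 6 (parent 4)
        6–4: parent, skip
        visit 3 (parent 6)
          3–6: parent, skip
      4–5: parent, skip
visit 1 (parent –)
  visit 2 (parent 1)
    visit 10 (parent 2)
      10–2: parent, skip
    2–1: parent, skip
visit 7 (parent –)
  visit 9 (parent 7)
    9–7: parent, skip
No non-parent visited neighbor found — the graph is a forest.

No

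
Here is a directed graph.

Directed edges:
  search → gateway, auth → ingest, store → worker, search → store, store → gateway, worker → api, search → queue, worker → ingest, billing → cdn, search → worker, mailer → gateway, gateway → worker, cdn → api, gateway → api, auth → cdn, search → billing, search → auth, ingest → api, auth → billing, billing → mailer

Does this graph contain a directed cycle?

DFS with white/gray/black marking, starting from auth:
auth gray
  ingest gray
    api gray
    api black
  ingest black
  billing gray
    mailer gray
      gateway gray
        worker gray
          worker→ingest: ingest black — skip
          worker→api: api black — skip
        worker black
        gateway→api: api black — skip
      gateway black
    mailer black
    cdn gray
      cdn→api: api black — skip
    cdn black
  billing black
  auth→cdn: cdn black — skip
auth black
queue gray
queue black
store gray
  store→gateway: gateway black — skip
  store→worker: worker black — skip
store black
search gray
  search→worker: worker black — skip
  search→auth: auth black — skip
  search→queue: queue black — skip
  search→gateway: gateway black — skip
  search→billing: billing black — skip
  search→store: store black — skip
search black
Every edge goes to a white or black vertex — no back edge, so the graph is acyclic.

No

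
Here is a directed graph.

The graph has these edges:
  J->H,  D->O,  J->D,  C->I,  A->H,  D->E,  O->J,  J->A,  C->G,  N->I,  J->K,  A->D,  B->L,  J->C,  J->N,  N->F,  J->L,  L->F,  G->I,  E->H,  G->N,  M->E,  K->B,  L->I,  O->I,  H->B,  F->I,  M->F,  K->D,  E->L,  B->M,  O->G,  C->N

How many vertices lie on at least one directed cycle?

A vertex is on a directed cycle iff it belongs to a strongly connected component of size ≥ 2 (or has a self-loop).
The vertices on cycles are {A, B, D, E, H, J, K, M, O} — 9 in total.

9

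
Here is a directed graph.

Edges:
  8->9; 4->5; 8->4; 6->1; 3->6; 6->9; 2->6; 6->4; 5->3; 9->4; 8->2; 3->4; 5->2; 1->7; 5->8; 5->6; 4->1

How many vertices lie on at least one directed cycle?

7

A vertex is on a directed cycle iff it belongs to a strongly connected component of size ≥ 2 (or has a self-loop).
The vertices on cycles are {2, 3, 4, 5, 6, 8, 9} — 7 in total.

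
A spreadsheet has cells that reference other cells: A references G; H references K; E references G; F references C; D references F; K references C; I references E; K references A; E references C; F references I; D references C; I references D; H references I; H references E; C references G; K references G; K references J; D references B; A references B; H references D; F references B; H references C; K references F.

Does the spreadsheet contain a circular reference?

DFS with white/gray/black marking, starting from K:
K gray
  F gray
    I gray
      D gray
        B gray
        B black
        C gray
          G gray
          G black
        C black
        D→F: F is gray → back edge
Back edge found, so a cycle exists: F → I → D → F.

Yes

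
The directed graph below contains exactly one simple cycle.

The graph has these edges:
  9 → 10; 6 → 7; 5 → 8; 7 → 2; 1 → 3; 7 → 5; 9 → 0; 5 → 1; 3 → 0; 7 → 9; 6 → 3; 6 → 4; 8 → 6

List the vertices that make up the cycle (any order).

DFS with gray/black marking from 7:
7 gray
  9 gray
    10 gray
    10 black
    0 gray
    0 black
  9 black
  2 gray
  2 black
  5 gray
    1 gray
      3 gray
        3→0: 0 black — skip
      3 black
    1 black
    8 gray
      6 gray
        4 gray
        4 black
        6→7: 7 is gray → back edge
Back edge closes the cycle 7 → 5 → 8 → 6 → 7; its vertices are {5, 6, 7, 8}.

5, 6, 7, 8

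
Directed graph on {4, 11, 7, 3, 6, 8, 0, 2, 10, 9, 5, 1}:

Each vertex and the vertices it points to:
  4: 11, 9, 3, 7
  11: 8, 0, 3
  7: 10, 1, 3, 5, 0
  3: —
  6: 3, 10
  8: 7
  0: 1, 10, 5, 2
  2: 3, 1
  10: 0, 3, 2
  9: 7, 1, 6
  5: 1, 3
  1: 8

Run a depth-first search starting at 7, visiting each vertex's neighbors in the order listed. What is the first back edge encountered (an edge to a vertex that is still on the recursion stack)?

DFS from 7 (visiting each vertex's neighbors in the order listed); mark gray on enter, black on exit:
7 gray
  10 gray
    0 gray
      1 gray
        8 gray
          8→7: 7 is gray → back edge
First back edge: 8 → 7.

8→7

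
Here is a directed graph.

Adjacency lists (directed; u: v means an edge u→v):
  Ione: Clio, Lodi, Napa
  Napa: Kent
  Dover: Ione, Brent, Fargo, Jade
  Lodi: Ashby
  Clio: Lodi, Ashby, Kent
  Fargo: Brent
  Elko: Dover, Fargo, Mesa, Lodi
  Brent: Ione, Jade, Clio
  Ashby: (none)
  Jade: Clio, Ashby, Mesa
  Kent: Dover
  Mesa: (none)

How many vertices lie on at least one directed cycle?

8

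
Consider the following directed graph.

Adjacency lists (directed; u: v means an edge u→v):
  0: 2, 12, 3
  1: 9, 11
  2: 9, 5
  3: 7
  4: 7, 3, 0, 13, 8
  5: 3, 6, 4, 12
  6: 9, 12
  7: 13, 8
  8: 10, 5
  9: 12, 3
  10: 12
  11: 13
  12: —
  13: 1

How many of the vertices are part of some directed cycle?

12

A vertex is on a directed cycle iff it belongs to a strongly connected component of size ≥ 2 (or has a self-loop).
The vertices on cycles are {0, 1, 2, 3, 4, 5, 6, 7, 8, 9, 11, 13} — 12 in total.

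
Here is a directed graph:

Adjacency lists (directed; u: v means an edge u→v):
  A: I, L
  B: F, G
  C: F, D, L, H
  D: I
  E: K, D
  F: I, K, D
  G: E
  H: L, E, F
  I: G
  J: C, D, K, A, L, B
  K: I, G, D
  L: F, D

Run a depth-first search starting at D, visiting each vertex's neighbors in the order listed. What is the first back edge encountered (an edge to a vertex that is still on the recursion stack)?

DFS from D (visiting each vertex's neighbors in the order listed); mark gray on enter, black on exit:
D gray
  I gray
    G gray
      E gray
        K gray
          K→I: I is gray → back edge
First back edge: K → I.

K→I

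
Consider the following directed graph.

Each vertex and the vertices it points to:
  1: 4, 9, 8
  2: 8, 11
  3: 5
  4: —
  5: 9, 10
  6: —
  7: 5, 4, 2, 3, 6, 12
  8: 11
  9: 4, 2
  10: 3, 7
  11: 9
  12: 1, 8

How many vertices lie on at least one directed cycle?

8

A vertex is on a directed cycle iff it belongs to a strongly connected component of size ≥ 2 (or has a self-loop).
The vertices on cycles are {2, 3, 5, 7, 8, 9, 10, 11} — 8 in total.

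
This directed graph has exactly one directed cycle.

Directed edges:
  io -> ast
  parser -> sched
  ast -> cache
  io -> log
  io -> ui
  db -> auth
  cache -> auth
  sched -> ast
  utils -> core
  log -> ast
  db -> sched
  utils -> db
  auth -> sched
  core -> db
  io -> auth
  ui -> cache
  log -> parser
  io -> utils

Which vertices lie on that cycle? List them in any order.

DFS with gray/black marking from ast:
ast gray
  cache gray
    auth gray
      sched gray
        sched→ast: ast is gray → back edge
Back edge closes the cycle ast → cache → auth → sched → ast; its vertices are {ast, auth, cache, sched}.

ast, auth, cache, sched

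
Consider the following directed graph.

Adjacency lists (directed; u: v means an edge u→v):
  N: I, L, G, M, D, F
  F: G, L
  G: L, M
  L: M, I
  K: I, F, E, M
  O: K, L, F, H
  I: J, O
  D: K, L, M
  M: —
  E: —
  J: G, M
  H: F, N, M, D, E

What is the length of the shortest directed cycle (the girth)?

3

For each vertex v, BFS finds the shortest path from v back to v.
The shortest such closed walk is I → O → K → I, length 3.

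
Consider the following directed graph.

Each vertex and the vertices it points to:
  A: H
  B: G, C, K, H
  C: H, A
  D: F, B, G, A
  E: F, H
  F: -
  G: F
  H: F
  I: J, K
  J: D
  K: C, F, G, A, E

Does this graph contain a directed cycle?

DFS with white/gray/black marking, starting from A:
A gray
  H gray
    F gray
    F black
  H black
A black
B gray
  G gray
    G→F: F black — skip
  G black
  C gray
    C→H: H black — skip
    C→A: A black — skip
  C black
  K gray
    K→C: C black — skip
    K→F: F black — skip
    K→G: G black — skip
    K→A: A black — skip
    E gray
      E→F: F black — skip
      E→H: H black — skip
    E black
  K black
  B→H: H black — skip
B black
D gray
  D→F: F black — skip
  D→B: B black — skip
  D→G: G black — skip
  D→A: A black — skip
D black
I gray
  J gray
    J→D: D black — skip
  J black
  I→K: K black — skip
I black
Every edge goes to a white or black vertex — no back edge, so the graph is acyclic.

No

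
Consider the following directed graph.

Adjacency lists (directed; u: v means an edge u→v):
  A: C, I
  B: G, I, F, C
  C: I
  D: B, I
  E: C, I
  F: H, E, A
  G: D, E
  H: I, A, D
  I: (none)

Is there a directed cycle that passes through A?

A lies on a cycle iff there is a path from A back to itself.
Exploring from A, it never reaches itself; equivalently, its strongly connected component is a singleton.

No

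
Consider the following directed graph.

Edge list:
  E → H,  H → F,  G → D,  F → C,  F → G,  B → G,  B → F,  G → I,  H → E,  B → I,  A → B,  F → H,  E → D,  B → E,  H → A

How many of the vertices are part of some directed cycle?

5

A vertex is on a directed cycle iff it belongs to a strongly connected component of size ≥ 2 (or has a self-loop).
The vertices on cycles are {A, B, E, F, H} — 5 in total.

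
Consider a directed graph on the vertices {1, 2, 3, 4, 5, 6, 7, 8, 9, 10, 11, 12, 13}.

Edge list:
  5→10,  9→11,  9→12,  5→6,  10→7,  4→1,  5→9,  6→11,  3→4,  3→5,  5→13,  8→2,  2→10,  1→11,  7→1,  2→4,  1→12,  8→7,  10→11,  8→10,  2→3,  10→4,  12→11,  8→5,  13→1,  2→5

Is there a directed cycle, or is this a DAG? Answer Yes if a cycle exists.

No

DFS with white/gray/black marking, starting from 1:
1 gray
  12 gray
    11 gray
    11 black
  12 black
  1→11: 11 black — skip
1 black
2 gray
  4 gray
    4→1: 1 black — skip
  4 black
  5 gray
    13 gray
      13→1: 1 black — skip
    13 black
    9 gray
      9→12: 12 black — skip
      9→11: 11 black — skip
    9 black
    10 gray
      10→11: 11 black — skip
      7 gray
        7→1: 1 black — skip
      7 black
      10→4: 4 black — skip
    10 black
    6 gray
      6→11: 11 black — skip
    6 black
  5 black
  2→10: 10 black — skip
  3 gray
    3→5: 5 black — skip
    3→4: 4 black — skip
  3 black
2 black
8 gray
  8→7: 7 black — skip
  8→2: 2 black — skip
  8→5: 5 black — skip
  8→10: 10 black — skip
8 black
Every edge goes to a white or black vertex — no back edge, so the graph is acyclic.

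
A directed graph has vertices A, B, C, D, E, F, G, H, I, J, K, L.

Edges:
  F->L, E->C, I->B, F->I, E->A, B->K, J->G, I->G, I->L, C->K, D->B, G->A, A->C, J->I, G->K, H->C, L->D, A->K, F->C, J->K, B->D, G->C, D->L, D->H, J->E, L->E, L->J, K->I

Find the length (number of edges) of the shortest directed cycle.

For each vertex v, BFS finds the shortest path from v back to v.
The shortest such closed walk is L → D → L, length 2.

2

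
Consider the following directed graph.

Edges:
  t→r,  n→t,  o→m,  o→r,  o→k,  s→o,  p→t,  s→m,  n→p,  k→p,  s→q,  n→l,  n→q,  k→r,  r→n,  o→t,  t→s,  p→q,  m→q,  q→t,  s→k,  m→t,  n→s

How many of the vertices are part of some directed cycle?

A vertex is on a directed cycle iff it belongs to a strongly connected component of size ≥ 2 (or has a self-loop).
The vertices on cycles are {k, m, n, o, p, q, r, s, t} — 9 in total.

9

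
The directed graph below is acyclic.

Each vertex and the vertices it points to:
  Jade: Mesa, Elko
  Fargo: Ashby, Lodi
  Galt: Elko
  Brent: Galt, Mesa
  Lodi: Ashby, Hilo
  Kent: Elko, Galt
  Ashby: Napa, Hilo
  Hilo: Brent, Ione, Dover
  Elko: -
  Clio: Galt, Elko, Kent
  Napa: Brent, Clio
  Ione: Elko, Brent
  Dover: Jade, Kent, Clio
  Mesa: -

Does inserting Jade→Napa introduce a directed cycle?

No

Adding Jade→Napa creates a cycle iff Napa can already reach Jade.
Explore from Napa: no path reaches Jade. The graph stays acyclic.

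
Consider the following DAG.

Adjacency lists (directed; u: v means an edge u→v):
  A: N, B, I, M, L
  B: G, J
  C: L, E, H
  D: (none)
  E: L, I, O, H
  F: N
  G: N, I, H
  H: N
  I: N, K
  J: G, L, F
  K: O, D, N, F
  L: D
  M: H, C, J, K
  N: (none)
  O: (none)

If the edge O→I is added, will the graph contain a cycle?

Yes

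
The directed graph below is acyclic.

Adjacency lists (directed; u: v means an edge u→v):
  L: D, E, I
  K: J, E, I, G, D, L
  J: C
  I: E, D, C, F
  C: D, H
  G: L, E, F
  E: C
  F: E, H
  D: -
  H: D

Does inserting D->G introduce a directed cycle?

Yes

Adding D→G creates a cycle iff G can already reach D.
Path from G: G → L → D.
So G → … → D → G is a cycle.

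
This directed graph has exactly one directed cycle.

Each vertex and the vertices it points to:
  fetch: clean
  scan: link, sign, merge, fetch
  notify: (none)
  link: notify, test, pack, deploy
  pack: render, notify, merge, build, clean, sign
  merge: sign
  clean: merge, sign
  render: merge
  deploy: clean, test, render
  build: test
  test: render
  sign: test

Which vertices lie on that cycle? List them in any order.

sign, test, merge, render

DFS with gray/black marking from test:
test gray
  render gray
    merge gray
      sign gray
        sign→test: test is gray → back edge
Back edge closes the cycle test → render → merge → sign → test; its vertices are {sign, test, merge, render}.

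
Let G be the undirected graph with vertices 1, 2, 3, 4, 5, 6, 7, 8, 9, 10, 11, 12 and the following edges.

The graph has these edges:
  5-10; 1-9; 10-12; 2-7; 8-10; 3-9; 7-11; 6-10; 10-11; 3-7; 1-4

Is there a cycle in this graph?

No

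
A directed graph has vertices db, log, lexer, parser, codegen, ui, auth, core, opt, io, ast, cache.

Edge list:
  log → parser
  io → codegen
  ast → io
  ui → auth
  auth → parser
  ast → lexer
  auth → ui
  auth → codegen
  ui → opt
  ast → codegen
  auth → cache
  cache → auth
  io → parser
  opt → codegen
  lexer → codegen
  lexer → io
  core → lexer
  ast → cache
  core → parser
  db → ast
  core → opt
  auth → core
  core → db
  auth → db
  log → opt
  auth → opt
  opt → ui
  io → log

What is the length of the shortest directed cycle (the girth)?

2

For each vertex v, BFS finds the shortest path from v back to v.
The shortest such closed walk is auth → ui → auth, length 2.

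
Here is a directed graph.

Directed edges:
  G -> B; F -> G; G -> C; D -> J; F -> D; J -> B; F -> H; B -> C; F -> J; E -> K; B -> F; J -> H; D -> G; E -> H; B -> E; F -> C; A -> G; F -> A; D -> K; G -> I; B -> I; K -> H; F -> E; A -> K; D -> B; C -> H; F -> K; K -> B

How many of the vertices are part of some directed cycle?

8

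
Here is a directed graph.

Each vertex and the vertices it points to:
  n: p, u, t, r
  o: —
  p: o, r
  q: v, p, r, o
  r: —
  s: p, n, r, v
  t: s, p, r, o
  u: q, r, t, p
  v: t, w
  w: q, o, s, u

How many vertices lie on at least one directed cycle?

A vertex is on a directed cycle iff it belongs to a strongly connected component of size ≥ 2 (or has a self-loop).
The vertices on cycles are {n, q, s, t, u, v, w} — 7 in total.

7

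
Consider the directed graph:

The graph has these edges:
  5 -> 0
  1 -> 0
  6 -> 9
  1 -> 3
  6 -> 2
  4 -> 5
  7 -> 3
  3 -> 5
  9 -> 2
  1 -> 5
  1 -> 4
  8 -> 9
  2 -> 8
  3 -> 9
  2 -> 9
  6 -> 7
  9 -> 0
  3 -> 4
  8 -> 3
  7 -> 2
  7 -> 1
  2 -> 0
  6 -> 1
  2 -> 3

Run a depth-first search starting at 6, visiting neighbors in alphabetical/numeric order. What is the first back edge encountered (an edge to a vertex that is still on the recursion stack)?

2->3

DFS from 6 (visiting neighbors in alphabetical/numeric order); mark gray on enter, black on exit:
6 gray
  1 gray
    0 gray
    0 black
    3 gray
      4 gray
        5 gray
          5→0: 0 black — skip
        5 black
      4 black
      3→5: 5 black — skip
      9 gray
        9→0: 0 black — skip
        2 gray
          2→0: 0 black — skip
          2→3: 3 is gray → back edge
First back edge: 2 → 3.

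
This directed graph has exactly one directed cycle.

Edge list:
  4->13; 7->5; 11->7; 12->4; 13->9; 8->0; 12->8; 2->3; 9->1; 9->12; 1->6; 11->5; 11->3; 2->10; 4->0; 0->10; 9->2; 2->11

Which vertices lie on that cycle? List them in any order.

4, 9, 12, 13

DFS with gray/black marking from 13:
13 gray
  9 gray
    12 gray
      4 gray
        0 gray
          10 gray
          10 black
        0 black
        4→13: 13 is gray → back edge
Back edge closes the cycle 13 → 9 → 12 → 4 → 13; its vertices are {4, 9, 12, 13}.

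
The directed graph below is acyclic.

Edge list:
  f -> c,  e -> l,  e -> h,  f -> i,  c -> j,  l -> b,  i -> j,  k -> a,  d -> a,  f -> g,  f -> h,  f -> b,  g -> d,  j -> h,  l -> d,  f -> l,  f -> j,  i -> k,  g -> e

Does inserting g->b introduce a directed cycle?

No

Adding g→b creates a cycle iff b can already reach g.
Explore from b: no path reaches g. The graph stays acyclic.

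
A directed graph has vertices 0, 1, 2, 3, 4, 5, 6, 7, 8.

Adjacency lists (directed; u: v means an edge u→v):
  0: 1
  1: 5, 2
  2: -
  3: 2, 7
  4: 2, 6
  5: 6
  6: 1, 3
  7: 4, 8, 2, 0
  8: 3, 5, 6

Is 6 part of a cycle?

6 is on a cycle iff 6 can reach itself via ≥1 edge.
6 → 1 → 5 → 6 — yes.

Yes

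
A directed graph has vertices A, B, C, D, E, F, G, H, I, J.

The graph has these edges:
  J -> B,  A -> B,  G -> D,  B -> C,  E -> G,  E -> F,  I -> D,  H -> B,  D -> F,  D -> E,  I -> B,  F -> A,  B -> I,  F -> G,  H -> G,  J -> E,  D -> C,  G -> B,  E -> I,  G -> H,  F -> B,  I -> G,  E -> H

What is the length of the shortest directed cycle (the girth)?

For each vertex v, BFS finds the shortest path from v back to v.
The shortest such closed walk is I → B → I, length 2.

2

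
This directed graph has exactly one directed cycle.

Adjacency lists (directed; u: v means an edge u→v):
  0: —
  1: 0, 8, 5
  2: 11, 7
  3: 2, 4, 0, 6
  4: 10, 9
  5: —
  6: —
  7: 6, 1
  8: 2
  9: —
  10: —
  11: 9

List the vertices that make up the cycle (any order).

1, 2, 7, 8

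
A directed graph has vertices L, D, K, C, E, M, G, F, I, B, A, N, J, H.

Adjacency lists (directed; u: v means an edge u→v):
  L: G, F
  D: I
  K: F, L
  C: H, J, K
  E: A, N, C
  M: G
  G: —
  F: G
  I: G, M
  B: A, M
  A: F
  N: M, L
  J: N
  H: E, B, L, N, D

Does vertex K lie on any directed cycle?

No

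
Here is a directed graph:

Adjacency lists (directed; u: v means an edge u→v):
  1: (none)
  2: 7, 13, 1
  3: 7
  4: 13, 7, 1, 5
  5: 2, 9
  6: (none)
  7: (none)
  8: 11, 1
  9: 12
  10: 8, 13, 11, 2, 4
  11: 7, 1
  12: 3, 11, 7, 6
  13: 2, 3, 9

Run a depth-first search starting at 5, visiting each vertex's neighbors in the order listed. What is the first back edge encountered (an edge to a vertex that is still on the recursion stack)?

13→2

DFS from 5 (visiting each vertex's neighbors in the order listed); mark gray on enter, black on exit:
5 gray
  2 gray
    7 gray
    7 black
    13 gray
      13→2: 2 is gray → back edge
First back edge: 13 → 2.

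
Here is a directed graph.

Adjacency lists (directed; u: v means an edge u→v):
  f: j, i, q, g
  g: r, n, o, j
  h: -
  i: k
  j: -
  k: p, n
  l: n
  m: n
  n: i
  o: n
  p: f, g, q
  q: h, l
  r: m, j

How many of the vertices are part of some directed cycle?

11

A vertex is on a directed cycle iff it belongs to a strongly connected component of size ≥ 2 (or has a self-loop).
The vertices on cycles are {f, g, i, k, l, m, n, o, p, q, r} — 11 in total.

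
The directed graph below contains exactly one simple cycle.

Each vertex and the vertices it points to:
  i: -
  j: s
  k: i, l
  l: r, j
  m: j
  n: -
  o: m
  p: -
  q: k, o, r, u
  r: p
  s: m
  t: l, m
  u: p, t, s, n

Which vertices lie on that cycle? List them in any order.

j, m, s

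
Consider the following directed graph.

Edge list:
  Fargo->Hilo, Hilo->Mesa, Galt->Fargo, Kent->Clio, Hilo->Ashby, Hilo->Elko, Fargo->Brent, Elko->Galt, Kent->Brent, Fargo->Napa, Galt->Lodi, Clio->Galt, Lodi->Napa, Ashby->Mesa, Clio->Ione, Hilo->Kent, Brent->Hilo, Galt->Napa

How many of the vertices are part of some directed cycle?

7

A vertex is on a directed cycle iff it belongs to a strongly connected component of size ≥ 2 (or has a self-loop).
The vertices on cycles are {Clio, Elko, Galt, Hilo, Kent, Brent, Fargo} — 7 in total.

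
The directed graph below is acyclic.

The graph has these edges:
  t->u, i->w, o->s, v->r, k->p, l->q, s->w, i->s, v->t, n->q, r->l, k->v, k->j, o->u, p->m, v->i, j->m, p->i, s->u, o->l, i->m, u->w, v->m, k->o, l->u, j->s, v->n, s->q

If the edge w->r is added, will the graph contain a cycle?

Adding w→r creates a cycle iff r can already reach w.
Path from r: r → l → u → w.
So r → … → w → r is a cycle.

Yes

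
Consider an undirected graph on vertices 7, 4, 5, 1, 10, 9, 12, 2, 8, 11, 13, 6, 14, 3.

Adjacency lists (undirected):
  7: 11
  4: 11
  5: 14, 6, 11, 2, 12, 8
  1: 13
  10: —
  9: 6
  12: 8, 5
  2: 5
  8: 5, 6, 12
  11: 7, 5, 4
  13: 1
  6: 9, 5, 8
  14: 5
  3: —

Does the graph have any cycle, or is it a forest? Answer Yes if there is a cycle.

DFS, tracking each vertex's parent; an edge to a visited non-parent vertex closes a cycle.
Start from 11:
visit 11 (parent –)
  visit 7 (parent 11)
    7–11: parent, skip
  visit 5 (parent 11)
    visit 14 (parent 5)
      14–5: parent, skip
    visit 6 (parent 5)
      visit 9 (parent 6)
        9–6: parent, skip
      6–5: parent, skip
      visit 8 (parent 6)
        8–5: 5 visited and ≠ parent → cycle
Cycle: 5 – 6 – 8 – 5.

Yes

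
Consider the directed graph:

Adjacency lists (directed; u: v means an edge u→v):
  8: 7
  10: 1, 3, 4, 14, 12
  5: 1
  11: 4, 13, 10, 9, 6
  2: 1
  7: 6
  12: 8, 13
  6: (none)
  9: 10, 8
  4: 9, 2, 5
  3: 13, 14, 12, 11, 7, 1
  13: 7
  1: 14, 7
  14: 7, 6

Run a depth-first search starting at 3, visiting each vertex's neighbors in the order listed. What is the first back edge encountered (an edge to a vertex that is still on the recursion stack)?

10->3

DFS from 3 (visiting each vertex's neighbors in the order listed); mark gray on enter, black on exit:
3 gray
  13 gray
    7 gray
      6 gray
      6 black
    7 black
  13 black
  14 gray
    14→7: 7 black — skip
    14→6: 6 black — skip
  14 black
  12 gray
    8 gray
      8→7: 7 black — skip
    8 black
    12→13: 13 black — skip
  12 black
  11 gray
    4 gray
      9 gray
        10 gray
          1 gray
            1→14: 14 black — skip
            1→7: 7 black — skip
          1 black
          10→3: 3 is gray → back edge
First back edge: 10 → 3.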